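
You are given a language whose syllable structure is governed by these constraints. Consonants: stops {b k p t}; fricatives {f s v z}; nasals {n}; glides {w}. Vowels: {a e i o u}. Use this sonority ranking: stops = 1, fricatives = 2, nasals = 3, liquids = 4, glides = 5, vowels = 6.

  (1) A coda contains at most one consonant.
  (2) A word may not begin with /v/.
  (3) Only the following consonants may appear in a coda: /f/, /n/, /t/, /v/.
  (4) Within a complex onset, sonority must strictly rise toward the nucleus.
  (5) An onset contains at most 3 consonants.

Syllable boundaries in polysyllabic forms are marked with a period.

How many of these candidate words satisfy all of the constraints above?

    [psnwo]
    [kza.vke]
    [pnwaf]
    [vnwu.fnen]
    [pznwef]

[psnwo] — violates constraint 5: syllable 1 onset /psnw/ has 4 consonants (> 3) → phonotactically illegal
[kza.vke] — violates constraint 4: syllable 2 onset /vk/: /v/ (fricative, 2) → /k/ (stop, 1) does not rise → phonotactically illegal
[pnwaf] — σ1 onset /pnw/ (1→3→5 rises), coda /f/ ok → phonotactically legal
[vnwu.fnen] — violates constraint 2: word begins with /v/ → phonotactically illegal
[pznwef] — violates constraint 5: syllable 1 onset /pznw/ has 4 consonants (> 3) → phonotactically illegal
Phonotactically legal: [pnwaf] → 1.

1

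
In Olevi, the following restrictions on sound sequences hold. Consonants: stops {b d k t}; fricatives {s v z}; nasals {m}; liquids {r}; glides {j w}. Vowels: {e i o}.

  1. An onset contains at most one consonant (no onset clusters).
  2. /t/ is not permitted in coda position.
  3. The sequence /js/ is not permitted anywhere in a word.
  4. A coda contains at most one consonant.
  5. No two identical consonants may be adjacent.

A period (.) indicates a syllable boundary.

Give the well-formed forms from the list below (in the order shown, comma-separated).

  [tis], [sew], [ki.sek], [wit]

[tis], [sew], [ki.sek]

[tis] — σ1 onset /t/, coda /s/ ok → well-formed
[sew] — σ1 onset /s/, coda /w/ ok → well-formed
[ki.sek] — σ1 onset /k/, coda /∅/ ok; σ2 onset /s/, coda /k/ ok → well-formed
[wit] — violates constraint 2: syllable 1 coda contains /t/ → ill-formed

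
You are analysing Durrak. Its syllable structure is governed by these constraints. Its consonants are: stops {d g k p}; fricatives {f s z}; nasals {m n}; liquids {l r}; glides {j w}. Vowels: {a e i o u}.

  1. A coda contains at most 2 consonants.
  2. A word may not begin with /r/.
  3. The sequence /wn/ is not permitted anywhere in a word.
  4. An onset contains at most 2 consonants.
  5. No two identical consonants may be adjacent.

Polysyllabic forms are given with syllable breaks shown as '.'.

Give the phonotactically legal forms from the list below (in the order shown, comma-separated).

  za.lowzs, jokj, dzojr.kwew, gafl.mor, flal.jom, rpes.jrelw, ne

jokj, dzojr.kwew, gafl.mor, flal.jom, ne

za.lowzs — violates constraint 1: syllable 2 coda /wzs/ has 3 consonants (> 2) → phonotactically illegal
jokj — σ1 onset /j/, coda /kj/ (2C) ok → phonotactically legal
dzojr.kwew — σ1 onset /dz/ (2C), coda /jr/ (2C) ok; σ2 onset /kw/ (2C), coda /w/ ok → phonotactically legal
gafl.mor — σ1 onset /g/, coda /fl/ (2C) ok; σ2 onset /m/, coda /r/ ok → phonotactically legal
flal.jom — σ1 onset /fl/ (2C), coda /l/ ok; σ2 onset /j/, coda /m/ ok → phonotactically legal
rpes.jrelw — violates constraint 2: word begins with /r/ → phonotactically illegal
ne — σ1 onset /n/, coda /∅/ ok → phonotactically legal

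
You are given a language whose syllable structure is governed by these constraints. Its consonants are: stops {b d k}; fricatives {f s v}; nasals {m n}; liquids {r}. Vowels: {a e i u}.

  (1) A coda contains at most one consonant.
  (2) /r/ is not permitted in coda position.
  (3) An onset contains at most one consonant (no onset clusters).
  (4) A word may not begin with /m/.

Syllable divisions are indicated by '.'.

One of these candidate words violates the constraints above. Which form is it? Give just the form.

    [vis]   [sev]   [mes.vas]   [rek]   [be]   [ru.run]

[vis] — σ1 onset /v/, coda /s/ ok → well-formed
[sev] — σ1 onset /s/, coda /v/ ok → well-formed
[mes.vas] — violates constraint 4: word begins with /m/ → ill-formed
[rek] — σ1 onset /r/, coda /k/ ok → well-formed
[be] — σ1 onset /b/, coda /∅/ ok → well-formed
[ru.run] — σ1 onset /r/, coda /∅/ ok; σ2 onset /r/, coda /n/ ok → well-formed

[mes.vas]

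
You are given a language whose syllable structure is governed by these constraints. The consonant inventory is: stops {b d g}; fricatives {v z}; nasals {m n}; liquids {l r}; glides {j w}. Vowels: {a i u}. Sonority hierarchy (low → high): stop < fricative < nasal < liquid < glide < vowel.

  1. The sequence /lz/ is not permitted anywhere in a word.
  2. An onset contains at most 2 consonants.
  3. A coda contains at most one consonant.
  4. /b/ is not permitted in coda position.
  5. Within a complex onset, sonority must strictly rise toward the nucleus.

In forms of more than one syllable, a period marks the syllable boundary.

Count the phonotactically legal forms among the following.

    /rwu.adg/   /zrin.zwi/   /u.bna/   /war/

/rwu.adg/ — violates constraint 3: syllable 2 coda /dg/ has 2 consonants (> 1) → phonotactically illegal
/zrin.zwi/ — σ1 onset /zr/ (2→4 rises), coda /n/ ok; σ2 onset /zw/ (2→5 rises), coda /∅/ ok → phonotactically legal
/u.bna/ — σ1 onset /∅/, coda /∅/ ok; σ2 onset /bn/ (1→3 rises), coda /∅/ ok → phonotactically legal
/war/ — σ1 onset /w/, coda /r/ ok → phonotactically legal
Phonotactically legal: /zrin.zwi/, /u.bna/, /war/ → 3.

3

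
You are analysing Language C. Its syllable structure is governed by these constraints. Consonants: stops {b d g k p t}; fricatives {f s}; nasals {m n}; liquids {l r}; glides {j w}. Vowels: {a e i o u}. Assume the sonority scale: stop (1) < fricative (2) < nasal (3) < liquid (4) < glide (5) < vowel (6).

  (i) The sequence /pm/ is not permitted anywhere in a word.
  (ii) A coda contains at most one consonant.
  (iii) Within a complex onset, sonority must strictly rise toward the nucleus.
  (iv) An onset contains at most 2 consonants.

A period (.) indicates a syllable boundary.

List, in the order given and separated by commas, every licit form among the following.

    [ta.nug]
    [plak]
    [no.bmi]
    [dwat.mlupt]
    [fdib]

[ta.nug] — σ1 onset /t/, coda /∅/ ok; σ2 onset /n/, coda /g/ ok → licit
[plak] — σ1 onset /pl/ (1→4 rises), coda /k/ ok → licit
[no.bmi] — σ1 onset /n/, coda /∅/ ok; σ2 onset /bm/ (1→3 rises), coda /∅/ ok → licit
[dwat.mlupt] — violates constraint (ii): syllable 2 coda /pt/ has 2 consonants (> 1) → illicit
[fdib] — violates constraint (iii): syllable 1 onset /fd/: /f/ (fricative, 2) → /d/ (stop, 1) does not rise → illicit

[ta.nug], [plak], [no.bmi]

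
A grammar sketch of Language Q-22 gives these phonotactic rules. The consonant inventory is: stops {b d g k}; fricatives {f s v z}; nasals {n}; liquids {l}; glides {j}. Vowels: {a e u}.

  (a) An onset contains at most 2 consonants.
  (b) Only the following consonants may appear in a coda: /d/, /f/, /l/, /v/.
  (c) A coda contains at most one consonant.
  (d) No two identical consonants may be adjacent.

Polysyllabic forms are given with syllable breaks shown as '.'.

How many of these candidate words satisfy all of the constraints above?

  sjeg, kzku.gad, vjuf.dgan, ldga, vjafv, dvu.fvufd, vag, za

1

sjeg — violates constraint (b): syllable 1 coda contains /g/, which is not a licensed coda consonant → illicit
kzku.gad — violates constraint (a): syllable 1 onset /kzk/ has 3 consonants (> 2) → illicit
vjuf.dgan — violates constraint (b): syllable 2 coda contains /n/, which is not a licensed coda consonant → illicit
ldga — violates constraint (a): syllable 1 onset /ldg/ has 3 consonants (> 2) → illicit
vjafv — violates constraint (c): syllable 1 coda /fv/ has 2 consonants (> 1) → illicit
dvu.fvufd — violates constraint (c): syllable 2 coda /fd/ has 2 consonants (> 1) → illicit
vag — violates constraint (b): syllable 1 coda contains /g/, which is not a licensed coda consonant → illicit
za — σ1 onset /z/, coda /∅/ ok → licit
Licit: za → 1.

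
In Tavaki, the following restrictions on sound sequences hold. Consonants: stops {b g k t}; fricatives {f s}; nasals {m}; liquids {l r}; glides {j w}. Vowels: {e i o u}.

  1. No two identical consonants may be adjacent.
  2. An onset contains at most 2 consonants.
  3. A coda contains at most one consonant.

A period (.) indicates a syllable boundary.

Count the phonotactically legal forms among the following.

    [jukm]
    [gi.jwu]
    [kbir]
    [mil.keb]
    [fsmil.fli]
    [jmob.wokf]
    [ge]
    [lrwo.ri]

4

[jukm] — violates constraint 3: syllable 1 coda /km/ has 2 consonants (> 1) → phonotactically illegal
[gi.jwu] — σ1 onset /g/, coda /∅/ ok; σ2 onset /jw/ (2C), coda /∅/ ok → phonotactically legal
[kbir] — σ1 onset /kb/ (2C), coda /r/ ok → phonotactically legal
[mil.keb] — σ1 onset /m/, coda /l/ ok; σ2 onset /k/, coda /b/ ok → phonotactically legal
[fsmil.fli] — violates constraint 2: syllable 1 onset /fsm/ has 3 consonants (> 2) → phonotactically illegal
[jmob.wokf] — violates constraint 3: syllable 2 coda /kf/ has 2 consonants (> 1) → phonotactically illegal
[ge] — σ1 onset /g/, coda /∅/ ok → phonotactically legal
[lrwo.ri] — violates constraint 2: syllable 1 onset /lrw/ has 3 consonants (> 2) → phonotactically illegal
Phonotactically legal: [gi.jwu], [kbir], [mil.keb], [ge] → 4.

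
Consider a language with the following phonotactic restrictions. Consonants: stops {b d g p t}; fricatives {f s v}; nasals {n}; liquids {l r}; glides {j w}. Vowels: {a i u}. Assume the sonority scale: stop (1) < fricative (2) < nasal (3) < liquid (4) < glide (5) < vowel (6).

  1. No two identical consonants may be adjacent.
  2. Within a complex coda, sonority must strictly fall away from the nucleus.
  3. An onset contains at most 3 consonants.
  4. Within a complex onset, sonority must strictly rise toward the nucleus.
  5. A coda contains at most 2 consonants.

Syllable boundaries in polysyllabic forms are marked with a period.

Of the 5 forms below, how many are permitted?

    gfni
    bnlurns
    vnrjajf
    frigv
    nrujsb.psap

1

gfni — σ1 onset /gfn/ (1→2→3 rises), coda /∅/ ok → permitted
bnlurns — violates constraint 5: syllable 1 coda /rns/ has 3 consonants (> 2) → not permitted
vnrjajf — violates constraint 3: syllable 1 onset /vnrj/ has 4 consonants (> 3) → not permitted
frigv — violates constraint 2: syllable 1 coda /gv/: /g/ (stop, 1) → /v/ (fricative, 2) does not fall → not permitted
nrujsb.psap — violates constraint 5: syllable 1 coda /jsb/ has 3 consonants (> 2) → not permitted
Permitted: gfni → 1.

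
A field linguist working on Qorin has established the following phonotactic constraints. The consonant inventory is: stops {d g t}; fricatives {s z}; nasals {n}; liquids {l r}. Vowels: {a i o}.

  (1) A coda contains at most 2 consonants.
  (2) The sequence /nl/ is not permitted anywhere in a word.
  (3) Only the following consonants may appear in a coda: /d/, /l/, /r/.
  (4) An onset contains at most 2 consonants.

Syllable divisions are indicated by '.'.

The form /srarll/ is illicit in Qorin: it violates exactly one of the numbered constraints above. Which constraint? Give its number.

1

/srarll/: syllable 1 coda /rll/ has 3 consonants (> 2).
This is a violation of constraint 1: "A coda contains at most 2 consonants."
The remaining constraints (2, 3, 4) are satisfied.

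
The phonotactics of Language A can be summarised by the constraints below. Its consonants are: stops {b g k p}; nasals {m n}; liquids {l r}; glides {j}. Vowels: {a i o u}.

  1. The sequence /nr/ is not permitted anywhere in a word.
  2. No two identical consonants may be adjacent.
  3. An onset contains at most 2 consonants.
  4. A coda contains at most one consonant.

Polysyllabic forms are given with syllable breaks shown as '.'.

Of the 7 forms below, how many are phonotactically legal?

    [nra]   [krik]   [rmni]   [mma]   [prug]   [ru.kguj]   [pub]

4

[nra] — violates constraint 1: contains banned sequence /nr/ → phonotactically illegal
[krik] — σ1 onset /kr/ (2C), coda /k/ ok → phonotactically legal
[rmni] — violates constraint 3: syllable 1 onset /rmn/ has 3 consonants (> 2) → phonotactically illegal
[mma] — violates constraint 2: adjacent identical consonants /mm/ → phonotactically illegal
[prug] — σ1 onset /pr/ (2C), coda /g/ ok → phonotactically legal
[ru.kguj] — σ1 onset /r/, coda /∅/ ok; σ2 onset /kg/ (2C), coda /j/ ok → phonotactically legal
[pub] — σ1 onset /p/, coda /b/ ok → phonotactically legal
Phonotactically legal: [krik], [prug], [ru.kguj], [pub] → 4.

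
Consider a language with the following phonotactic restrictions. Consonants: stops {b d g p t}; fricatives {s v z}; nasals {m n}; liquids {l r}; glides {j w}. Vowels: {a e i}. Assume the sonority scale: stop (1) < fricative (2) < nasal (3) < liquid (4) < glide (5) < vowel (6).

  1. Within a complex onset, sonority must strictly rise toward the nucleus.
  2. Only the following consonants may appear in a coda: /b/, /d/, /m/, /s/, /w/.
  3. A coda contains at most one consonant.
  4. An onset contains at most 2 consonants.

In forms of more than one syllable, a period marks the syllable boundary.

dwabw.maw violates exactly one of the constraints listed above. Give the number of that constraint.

dwabw.maw: syllable 1 coda /bw/ has 2 consonants (> 1).
This is a violation of constraint 3: "A coda contains at most one consonant."
The remaining constraints (1, 2, 4) are satisfied.

3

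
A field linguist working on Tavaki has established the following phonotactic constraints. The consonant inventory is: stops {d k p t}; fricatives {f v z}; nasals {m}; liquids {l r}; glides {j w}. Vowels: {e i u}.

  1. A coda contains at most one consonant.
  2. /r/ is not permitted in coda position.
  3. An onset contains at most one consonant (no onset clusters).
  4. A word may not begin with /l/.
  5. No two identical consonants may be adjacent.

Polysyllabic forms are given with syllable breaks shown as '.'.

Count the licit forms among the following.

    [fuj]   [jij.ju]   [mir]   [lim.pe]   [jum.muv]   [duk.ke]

[fuj] — σ1 onset /f/, coda /j/ ok → licit
[jij.ju] — violates constraint 5: adjacent identical consonants /jj/ → illicit
[mir] — violates constraint 2: syllable 1 coda contains /r/ → illicit
[lim.pe] — violates constraint 4: word begins with /l/ → illicit
[jum.muv] — violates constraint 5: adjacent identical consonants /mm/ → illicit
[duk.ke] — violates constraint 5: adjacent identical consonants /kk/ → illicit
Licit: [fuj] → 1.

1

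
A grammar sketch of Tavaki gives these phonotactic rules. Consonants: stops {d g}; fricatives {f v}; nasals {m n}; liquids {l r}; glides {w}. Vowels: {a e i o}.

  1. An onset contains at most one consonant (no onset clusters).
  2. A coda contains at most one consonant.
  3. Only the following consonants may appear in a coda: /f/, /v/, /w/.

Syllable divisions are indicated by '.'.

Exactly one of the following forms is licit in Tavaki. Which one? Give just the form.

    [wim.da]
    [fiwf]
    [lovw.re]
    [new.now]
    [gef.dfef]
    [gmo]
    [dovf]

[new.now]

[wim.da] — violates constraint 3: syllable 1 coda contains /m/, which is not a licensed coda consonant → illicit
[fiwf] — violates constraint 2: syllable 1 coda /wf/ has 2 consonants (> 1) → illicit
[lovw.re] — violates constraint 2: syllable 1 coda /vw/ has 2 consonants (> 1) → illicit
[new.now] — σ1 onset /n/, coda /w/ ok; σ2 onset /n/, coda /w/ ok → licit
[gef.dfef] — violates constraint 1: syllable 2 onset /df/ has 2 consonants (> 1) → illicit
[gmo] — violates constraint 1: syllable 1 onset /gm/ has 2 consonants (> 1) → illicit
[dovf] — violates constraint 2: syllable 1 coda /vf/ has 2 consonants (> 1) → illicit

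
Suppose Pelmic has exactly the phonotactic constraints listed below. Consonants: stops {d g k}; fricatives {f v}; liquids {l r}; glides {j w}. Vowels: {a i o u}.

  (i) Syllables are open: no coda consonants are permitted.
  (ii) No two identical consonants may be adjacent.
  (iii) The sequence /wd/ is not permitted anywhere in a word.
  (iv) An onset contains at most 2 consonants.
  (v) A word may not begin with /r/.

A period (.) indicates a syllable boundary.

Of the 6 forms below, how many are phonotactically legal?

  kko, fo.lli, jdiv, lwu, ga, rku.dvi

2

kko — violates constraint (ii): adjacent identical consonants /kk/ → phonotactically illegal
fo.lli — violates constraint (ii): adjacent identical consonants /ll/ → phonotactically illegal
jdiv — violates constraint (i): syllable 1 coda /v/ has 1 consonant (> 0) → phonotactically illegal
lwu — σ1 onset /lw/ (2C), coda /∅/ ok → phonotactically legal
ga — σ1 onset /g/, coda /∅/ ok → phonotactically legal
rku.dvi — violates constraint (v): word begins with /r/ → phonotactically illegal
Phonotactically legal: lwu, ga → 2.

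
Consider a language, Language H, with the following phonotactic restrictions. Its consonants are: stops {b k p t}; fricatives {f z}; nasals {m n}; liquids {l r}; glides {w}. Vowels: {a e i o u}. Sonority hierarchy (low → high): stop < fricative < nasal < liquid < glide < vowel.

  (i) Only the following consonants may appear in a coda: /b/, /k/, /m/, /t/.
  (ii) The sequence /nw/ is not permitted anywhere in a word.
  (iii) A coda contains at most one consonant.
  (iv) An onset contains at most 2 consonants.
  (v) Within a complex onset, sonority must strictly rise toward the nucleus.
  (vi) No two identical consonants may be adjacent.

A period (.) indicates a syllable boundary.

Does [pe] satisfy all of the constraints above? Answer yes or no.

yes

[pe] — σ1 onset /p/, coda /∅/ ok → licit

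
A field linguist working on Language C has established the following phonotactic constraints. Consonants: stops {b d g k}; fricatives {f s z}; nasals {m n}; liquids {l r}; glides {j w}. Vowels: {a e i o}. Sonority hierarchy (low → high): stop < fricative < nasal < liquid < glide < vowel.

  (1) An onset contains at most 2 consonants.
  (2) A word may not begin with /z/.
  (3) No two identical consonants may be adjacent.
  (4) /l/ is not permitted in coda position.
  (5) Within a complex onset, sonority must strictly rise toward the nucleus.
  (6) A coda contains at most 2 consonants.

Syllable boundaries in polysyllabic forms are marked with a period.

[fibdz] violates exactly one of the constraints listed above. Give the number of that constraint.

6

[fibdz]: syllable 1 coda /bdz/ has 3 consonants (> 2).
This is a violation of constraint 6: "A coda contains at most 2 consonants."
The remaining constraints (1, 2, 3, 4, 5) are satisfied.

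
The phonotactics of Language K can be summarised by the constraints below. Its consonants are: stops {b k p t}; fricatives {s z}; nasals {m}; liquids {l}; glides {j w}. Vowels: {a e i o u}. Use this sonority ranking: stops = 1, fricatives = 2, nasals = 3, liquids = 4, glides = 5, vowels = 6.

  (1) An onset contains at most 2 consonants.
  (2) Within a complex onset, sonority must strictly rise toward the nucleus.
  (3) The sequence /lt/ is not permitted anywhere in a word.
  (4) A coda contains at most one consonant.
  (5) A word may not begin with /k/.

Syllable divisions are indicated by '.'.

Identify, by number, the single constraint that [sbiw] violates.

[sbiw]: syllable 1 onset /sb/: /s/ (fricative, 2) → /b/ (stop, 1) does not rise.
This is a violation of constraint 2: "Within a complex onset, sonority must strictly rise toward the nucleus."
The remaining constraints (1, 3, 4, 5) are satisfied.

2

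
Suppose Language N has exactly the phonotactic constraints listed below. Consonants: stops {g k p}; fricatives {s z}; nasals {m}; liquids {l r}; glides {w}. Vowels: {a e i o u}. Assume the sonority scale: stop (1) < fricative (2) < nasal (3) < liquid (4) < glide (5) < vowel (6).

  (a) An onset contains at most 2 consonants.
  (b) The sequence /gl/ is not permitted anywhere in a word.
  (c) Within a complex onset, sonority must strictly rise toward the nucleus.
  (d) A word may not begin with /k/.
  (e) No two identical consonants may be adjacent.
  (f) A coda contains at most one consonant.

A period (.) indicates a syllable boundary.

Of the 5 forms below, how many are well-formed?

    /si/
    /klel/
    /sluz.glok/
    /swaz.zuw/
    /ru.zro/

2

/si/ — σ1 onset /s/, coda /∅/ ok → well-formed
/klel/ — violates constraint (d): word begins with /k/ → ill-formed
/sluz.glok/ — violates constraint (b): contains banned sequence /gl/ → ill-formed
/swaz.zuw/ — violates constraint (e): adjacent identical consonants /zz/ → ill-formed
/ru.zro/ — σ1 onset /r/, coda /∅/ ok; σ2 onset /zr/ (2→4 rises), coda /∅/ ok → well-formed
Well-formed: /si/, /ru.zro/ → 2.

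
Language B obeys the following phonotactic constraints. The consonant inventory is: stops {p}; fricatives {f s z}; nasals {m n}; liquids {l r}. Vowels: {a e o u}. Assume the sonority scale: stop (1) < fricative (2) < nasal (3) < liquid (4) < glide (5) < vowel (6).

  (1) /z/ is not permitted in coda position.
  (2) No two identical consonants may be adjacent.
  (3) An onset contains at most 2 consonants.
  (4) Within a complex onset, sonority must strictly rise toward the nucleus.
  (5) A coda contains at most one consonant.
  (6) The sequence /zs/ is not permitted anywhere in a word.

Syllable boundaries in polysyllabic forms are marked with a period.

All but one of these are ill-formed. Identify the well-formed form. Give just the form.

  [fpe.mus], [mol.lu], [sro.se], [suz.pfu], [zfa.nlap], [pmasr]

[sro.se]

[fpe.mus] — violates constraint 4: syllable 1 onset /fp/: /f/ (fricative, 2) → /p/ (stop, 1) does not rise → ill-formed
[mol.lu] — violates constraint 2: adjacent identical consonants /ll/ → ill-formed
[sro.se] — σ1 onset /sr/ (2→4 rises), coda /∅/ ok; σ2 onset /s/, coda /∅/ ok → well-formed
[suz.pfu] — violates constraint 1: syllable 1 coda contains /z/ → ill-formed
[zfa.nlap] — violates constraint 4: syllable 1 onset /zf/: /z/ (fricative, 2) → /f/ (fricative, 2) does not rise → ill-formed
[pmasr] — violates constraint 5: syllable 1 coda /sr/ has 2 consonants (> 1) → ill-formed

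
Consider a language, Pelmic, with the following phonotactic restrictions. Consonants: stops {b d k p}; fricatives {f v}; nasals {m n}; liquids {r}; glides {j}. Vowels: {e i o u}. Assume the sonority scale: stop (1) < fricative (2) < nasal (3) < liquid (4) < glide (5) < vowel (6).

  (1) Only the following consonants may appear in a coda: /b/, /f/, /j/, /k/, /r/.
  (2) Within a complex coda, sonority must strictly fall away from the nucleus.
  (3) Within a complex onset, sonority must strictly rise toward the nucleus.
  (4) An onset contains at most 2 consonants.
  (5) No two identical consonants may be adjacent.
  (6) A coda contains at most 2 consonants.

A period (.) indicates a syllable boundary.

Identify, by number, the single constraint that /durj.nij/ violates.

2

/durj.nij/: syllable 1 coda /rj/: /r/ (liquid, 4) → /j/ (glide, 5) does not fall.
This is a violation of constraint 2: "Within a complex coda, sonority must strictly fall away from the nucleus."
The remaining constraints (1, 3, 4, 5, 6) are satisfied.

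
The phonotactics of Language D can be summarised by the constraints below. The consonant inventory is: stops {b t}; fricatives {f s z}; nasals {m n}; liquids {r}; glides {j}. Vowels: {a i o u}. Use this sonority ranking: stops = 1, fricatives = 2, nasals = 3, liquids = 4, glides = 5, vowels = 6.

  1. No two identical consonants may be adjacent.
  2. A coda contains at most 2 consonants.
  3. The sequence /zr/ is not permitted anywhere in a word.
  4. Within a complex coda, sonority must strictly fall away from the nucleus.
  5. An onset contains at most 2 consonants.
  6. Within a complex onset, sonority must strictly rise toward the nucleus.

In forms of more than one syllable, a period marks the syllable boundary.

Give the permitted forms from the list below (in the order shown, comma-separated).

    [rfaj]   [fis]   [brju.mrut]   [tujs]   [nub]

[rfaj] — violates constraint 6: syllable 1 onset /rf/: /r/ (liquid, 4) → /f/ (fricative, 2) does not rise → not permitted
[fis] — σ1 onset /f/, coda /s/ ok → permitted
[brju.mrut] — violates constraint 5: syllable 1 onset /brj/ has 3 consonants (> 2) → not permitted
[tujs] — σ1 onset /t/, coda /js/ (5→2 falls) ok → permitted
[nub] — σ1 onset /n/, coda /b/ ok → permitted

[fis], [tujs], [nub]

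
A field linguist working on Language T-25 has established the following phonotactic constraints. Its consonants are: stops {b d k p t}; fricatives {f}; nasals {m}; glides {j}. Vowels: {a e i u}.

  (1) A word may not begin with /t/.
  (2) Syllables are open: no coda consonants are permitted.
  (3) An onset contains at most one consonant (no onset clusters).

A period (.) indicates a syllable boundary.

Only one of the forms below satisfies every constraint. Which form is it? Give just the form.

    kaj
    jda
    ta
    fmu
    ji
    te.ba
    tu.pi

ji

kaj — violates constraint 2: syllable 1 coda /j/ has 1 consonant (> 0) → phonotactically illegal
jda — violates constraint 3: syllable 1 onset /jd/ has 2 consonants (> 1) → phonotactically illegal
ta — violates constraint 1: word begins with /t/ → phonotactically illegal
fmu — violates constraint 3: syllable 1 onset /fm/ has 2 consonants (> 1) → phonotactically illegal
ji — σ1 onset /j/, coda /∅/ ok → phonotactically legal
te.ba — violates constraint 1: word begins with /t/ → phonotactically illegal
tu.pi — violates constraint 1: word begins with /t/ → phonotactically illegal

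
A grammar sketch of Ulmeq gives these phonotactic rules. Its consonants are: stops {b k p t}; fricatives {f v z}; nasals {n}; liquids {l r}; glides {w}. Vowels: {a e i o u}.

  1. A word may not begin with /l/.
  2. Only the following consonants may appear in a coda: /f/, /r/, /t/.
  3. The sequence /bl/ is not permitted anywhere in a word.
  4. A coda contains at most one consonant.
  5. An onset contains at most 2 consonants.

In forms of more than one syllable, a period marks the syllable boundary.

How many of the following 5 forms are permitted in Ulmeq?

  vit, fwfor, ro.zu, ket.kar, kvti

3

vit — σ1 onset /v/, coda /t/ ok → permitted
fwfor — violates constraint 5: syllable 1 onset /fwf/ has 3 consonants (> 2) → not permitted
ro.zu — σ1 onset /r/, coda /∅/ ok; σ2 onset /z/, coda /∅/ ok → permitted
ket.kar — σ1 onset /k/, coda /t/ ok; σ2 onset /k/, coda /r/ ok → permitted
kvti — violates constraint 5: syllable 1 onset /kvt/ has 3 consonants (> 2) → not permitted
Permitted: vit, ro.zu, ket.kar → 3.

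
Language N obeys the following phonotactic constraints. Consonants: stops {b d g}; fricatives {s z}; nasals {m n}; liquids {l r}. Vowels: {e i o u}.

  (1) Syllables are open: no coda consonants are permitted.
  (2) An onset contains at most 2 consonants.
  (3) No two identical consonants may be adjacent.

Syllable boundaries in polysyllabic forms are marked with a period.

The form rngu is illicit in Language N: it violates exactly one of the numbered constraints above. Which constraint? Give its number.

2

rngu: syllable 1 onset /rng/ has 3 consonants (> 2).
This is a violation of constraint 2: "An onset contains at most 2 consonants."
The remaining constraints (1, 3) are satisfied.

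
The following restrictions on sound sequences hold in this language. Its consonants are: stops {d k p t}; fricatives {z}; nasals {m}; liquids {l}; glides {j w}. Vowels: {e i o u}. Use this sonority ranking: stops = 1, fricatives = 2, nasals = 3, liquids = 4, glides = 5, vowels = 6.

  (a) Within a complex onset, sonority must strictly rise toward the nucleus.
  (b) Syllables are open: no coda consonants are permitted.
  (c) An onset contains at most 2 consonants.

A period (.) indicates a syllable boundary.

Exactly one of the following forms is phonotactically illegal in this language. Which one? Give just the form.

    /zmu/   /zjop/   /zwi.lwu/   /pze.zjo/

/zmu/ — σ1 onset /zm/ (2→3 rises), coda /∅/ ok → phonotactically legal
/zjop/ — violates constraint (b): syllable 1 coda /p/ has 1 consonant (> 0) → phonotactically illegal
/zwi.lwu/ — σ1 onset /zw/ (2→5 rises), coda /∅/ ok; σ2 onset /lw/ (4→5 rises), coda /∅/ ok → phonotactically legal
/pze.zjo/ — σ1 onset /pz/ (1→2 rises), coda /∅/ ok; σ2 onset /zj/ (2→5 rises), coda /∅/ ok → phonotactically legal

/zjop/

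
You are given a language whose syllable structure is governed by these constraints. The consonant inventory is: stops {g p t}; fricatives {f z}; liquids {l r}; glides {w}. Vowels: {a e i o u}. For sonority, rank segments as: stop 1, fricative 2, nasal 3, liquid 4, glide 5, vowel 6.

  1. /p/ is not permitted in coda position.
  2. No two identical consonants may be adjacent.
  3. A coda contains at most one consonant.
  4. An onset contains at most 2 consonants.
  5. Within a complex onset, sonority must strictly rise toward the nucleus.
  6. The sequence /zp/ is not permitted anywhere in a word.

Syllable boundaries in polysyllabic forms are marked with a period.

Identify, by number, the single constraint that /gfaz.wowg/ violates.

3

/gfaz.wowg/: syllable 2 coda /wg/ has 2 consonants (> 1).
This is a violation of constraint 3: "A coda contains at most one consonant."
The remaining constraints (1, 2, 4, 5, 6) are satisfied.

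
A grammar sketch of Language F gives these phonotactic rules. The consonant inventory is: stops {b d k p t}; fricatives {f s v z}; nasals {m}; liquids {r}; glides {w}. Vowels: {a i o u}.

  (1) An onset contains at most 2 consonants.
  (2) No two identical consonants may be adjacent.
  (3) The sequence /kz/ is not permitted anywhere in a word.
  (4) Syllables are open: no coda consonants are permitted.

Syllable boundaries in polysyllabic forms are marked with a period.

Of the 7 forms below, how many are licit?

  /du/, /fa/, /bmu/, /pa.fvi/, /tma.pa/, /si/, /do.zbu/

7

/du/ — σ1 onset /d/, coda /∅/ ok → licit
/fa/ — σ1 onset /f/, coda /∅/ ok → licit
/bmu/ — σ1 onset /bm/ (2C), coda /∅/ ok → licit
/pa.fvi/ — σ1 onset /p/, coda /∅/ ok; σ2 onset /fv/ (2C), coda /∅/ ok → licit
/tma.pa/ — σ1 onset /tm/ (2C), coda /∅/ ok; σ2 onset /p/, coda /∅/ ok → licit
/si/ — σ1 onset /s/, coda /∅/ ok → licit
/do.zbu/ — σ1 onset /d/, coda /∅/ ok; σ2 onset /zb/ (2C), coda /∅/ ok → licit
Licit: /du/, /fa/, /bmu/, /pa.fvi/, /tma.pa/, /si/, /do.zbu/ → 7.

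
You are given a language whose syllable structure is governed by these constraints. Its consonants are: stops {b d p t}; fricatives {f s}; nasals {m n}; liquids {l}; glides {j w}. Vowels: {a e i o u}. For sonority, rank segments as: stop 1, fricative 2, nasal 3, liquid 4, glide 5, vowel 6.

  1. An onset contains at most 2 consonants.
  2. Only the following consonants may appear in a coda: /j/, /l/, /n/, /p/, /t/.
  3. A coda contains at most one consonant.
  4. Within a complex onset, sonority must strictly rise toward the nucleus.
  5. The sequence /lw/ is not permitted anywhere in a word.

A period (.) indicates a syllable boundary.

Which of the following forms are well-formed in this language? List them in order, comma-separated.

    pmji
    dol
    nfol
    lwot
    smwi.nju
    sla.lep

dol, sla.lep

pmji — violates constraint 1: syllable 1 onset /pmj/ has 3 consonants (> 2) → ill-formed
dol — σ1 onset /d/, coda /l/ ok → well-formed
nfol — violates constraint 4: syllable 1 onset /nf/: /n/ (nasal, 3) → /f/ (fricative, 2) does not rise → ill-formed
lwot — violates constraint 5: contains banned sequence /lw/ → ill-formed
smwi.nju — violates constraint 1: syllable 1 onset /smw/ has 3 consonants (> 2) → ill-formed
sla.lep — σ1 onset /sl/ (2→4 rises), coda /∅/ ok; σ2 onset /l/, coda /p/ ok → well-formed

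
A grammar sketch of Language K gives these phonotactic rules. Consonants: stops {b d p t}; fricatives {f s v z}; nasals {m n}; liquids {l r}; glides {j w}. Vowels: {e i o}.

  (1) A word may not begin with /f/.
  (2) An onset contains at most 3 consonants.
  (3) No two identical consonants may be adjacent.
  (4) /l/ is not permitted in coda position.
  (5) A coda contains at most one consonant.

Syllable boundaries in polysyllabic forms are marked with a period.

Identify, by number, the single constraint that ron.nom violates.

3

ron.nom: adjacent identical consonants /nn/.
This is a violation of constraint 3: "No two identical consonants may be adjacent."
The remaining constraints (1, 2, 4, 5) are satisfied.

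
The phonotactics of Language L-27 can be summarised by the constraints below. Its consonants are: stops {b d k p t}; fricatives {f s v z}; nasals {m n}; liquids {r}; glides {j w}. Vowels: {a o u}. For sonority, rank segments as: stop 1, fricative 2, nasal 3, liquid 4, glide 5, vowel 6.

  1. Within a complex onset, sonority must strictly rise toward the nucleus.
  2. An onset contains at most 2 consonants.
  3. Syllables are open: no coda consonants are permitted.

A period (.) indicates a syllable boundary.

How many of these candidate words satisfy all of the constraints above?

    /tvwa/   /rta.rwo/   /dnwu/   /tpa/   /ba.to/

/tvwa/ — violates constraint 2: syllable 1 onset /tvw/ has 3 consonants (> 2) → not permitted
/rta.rwo/ — violates constraint 1: syllable 1 onset /rt/: /r/ (liquid, 4) → /t/ (stop, 1) does not rise → not permitted
/dnwu/ — violates constraint 2: syllable 1 onset /dnw/ has 3 consonants (> 2) → not permitted
/tpa/ — violates constraint 1: syllable 1 onset /tp/: /t/ (stop, 1) → /p/ (stop, 1) does not rise → not permitted
/ba.to/ — σ1 onset /b/, coda /∅/ ok; σ2 onset /t/, coda /∅/ ok → permitted
Permitted: /ba.to/ → 1.

1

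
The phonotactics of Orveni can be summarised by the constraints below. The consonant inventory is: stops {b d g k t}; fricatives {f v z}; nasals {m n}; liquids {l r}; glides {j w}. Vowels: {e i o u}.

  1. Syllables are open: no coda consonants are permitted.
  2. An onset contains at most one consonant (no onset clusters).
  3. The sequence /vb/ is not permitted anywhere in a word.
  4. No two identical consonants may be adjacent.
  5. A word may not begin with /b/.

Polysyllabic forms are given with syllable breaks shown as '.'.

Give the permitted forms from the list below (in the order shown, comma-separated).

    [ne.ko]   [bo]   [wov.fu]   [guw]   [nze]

[ne.ko]

[ne.ko] — σ1 onset /n/, coda /∅/ ok; σ2 onset /k/, coda /∅/ ok → permitted
[bo] — violates constraint 5: word begins with /b/ → not permitted
[wov.fu] — violates constraint 1: syllable 1 coda /v/ has 1 consonant (> 0) → not permitted
[guw] — violates constraint 1: syllable 1 coda /w/ has 1 consonant (> 0) → not permitted
[nze] — violates constraint 2: syllable 1 onset /nz/ has 2 consonants (> 1) → not permitted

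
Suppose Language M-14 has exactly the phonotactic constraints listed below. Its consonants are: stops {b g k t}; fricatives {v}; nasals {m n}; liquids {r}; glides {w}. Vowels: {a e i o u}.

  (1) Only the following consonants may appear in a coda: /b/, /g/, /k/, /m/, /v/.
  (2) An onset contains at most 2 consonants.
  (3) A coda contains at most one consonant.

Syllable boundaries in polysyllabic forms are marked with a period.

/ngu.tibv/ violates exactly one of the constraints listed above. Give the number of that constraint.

/ngu.tibv/: syllable 2 coda /bv/ has 2 consonants (> 1).
This is a violation of constraint 3: "A coda contains at most one consonant."
The remaining constraints (1, 2) are satisfied.

3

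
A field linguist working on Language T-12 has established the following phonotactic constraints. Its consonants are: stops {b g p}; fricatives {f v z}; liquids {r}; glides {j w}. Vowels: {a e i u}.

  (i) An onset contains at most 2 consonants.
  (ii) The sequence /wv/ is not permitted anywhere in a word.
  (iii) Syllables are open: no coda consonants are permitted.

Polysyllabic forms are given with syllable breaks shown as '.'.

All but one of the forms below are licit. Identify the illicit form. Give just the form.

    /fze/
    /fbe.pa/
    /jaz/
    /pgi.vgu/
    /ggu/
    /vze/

/jaz/

/fze/ — σ1 onset /fz/ (2C), coda /∅/ ok → licit
/fbe.pa/ — σ1 onset /fb/ (2C), coda /∅/ ok; σ2 onset /p/, coda /∅/ ok → licit
/jaz/ — violates constraint (iii): syllable 1 coda /z/ has 1 consonant (> 0) → illicit
/pgi.vgu/ — σ1 onset /pg/ (2C), coda /∅/ ok; σ2 onset /vg/ (2C), coda /∅/ ok → licit
/ggu/ — σ1 onset /gg/ (2C), coda /∅/ ok → licit
/vze/ — σ1 onset /vz/ (2C), coda /∅/ ok → licit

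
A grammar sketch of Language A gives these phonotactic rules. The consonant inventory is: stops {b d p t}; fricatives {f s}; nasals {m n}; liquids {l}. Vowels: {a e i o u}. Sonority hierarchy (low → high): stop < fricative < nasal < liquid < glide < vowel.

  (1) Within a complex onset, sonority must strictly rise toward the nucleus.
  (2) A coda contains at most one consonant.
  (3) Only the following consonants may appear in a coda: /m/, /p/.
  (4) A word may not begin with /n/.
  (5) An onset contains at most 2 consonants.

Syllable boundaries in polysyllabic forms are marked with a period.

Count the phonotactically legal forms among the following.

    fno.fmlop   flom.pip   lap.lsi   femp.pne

1

fno.fmlop — violates constraint 5: syllable 2 onset /fml/ has 3 consonants (> 2) → phonotactically illegal
flom.pip — σ1 onset /fl/ (2→4 rises), coda /m/ ok; σ2 onset /p/, coda /p/ ok → phonotactically legal
lap.lsi — violates constraint 1: syllable 2 onset /ls/: /l/ (liquid, 4) → /s/ (fricative, 2) does not rise → phonotactically illegal
femp.pne — violates constraint 2: syllable 1 coda /mp/ has 2 consonants (> 1) → phonotactically illegal
Phonotactically legal: flom.pip → 1.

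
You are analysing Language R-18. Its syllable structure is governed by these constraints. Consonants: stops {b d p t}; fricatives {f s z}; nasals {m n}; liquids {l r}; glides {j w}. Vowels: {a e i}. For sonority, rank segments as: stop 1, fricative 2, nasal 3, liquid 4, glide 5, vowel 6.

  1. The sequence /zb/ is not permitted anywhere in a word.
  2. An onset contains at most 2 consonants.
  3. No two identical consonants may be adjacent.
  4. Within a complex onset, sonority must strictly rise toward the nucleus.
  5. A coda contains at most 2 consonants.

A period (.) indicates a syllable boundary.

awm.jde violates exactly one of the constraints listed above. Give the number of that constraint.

4

awm.jde: syllable 2 onset /jd/: /j/ (glide, 5) → /d/ (stop, 1) does not rise.
This is a violation of constraint 4: "Within a complex onset, sonority must strictly rise toward the nucleus."
The remaining constraints (1, 2, 3, 5) are satisfied.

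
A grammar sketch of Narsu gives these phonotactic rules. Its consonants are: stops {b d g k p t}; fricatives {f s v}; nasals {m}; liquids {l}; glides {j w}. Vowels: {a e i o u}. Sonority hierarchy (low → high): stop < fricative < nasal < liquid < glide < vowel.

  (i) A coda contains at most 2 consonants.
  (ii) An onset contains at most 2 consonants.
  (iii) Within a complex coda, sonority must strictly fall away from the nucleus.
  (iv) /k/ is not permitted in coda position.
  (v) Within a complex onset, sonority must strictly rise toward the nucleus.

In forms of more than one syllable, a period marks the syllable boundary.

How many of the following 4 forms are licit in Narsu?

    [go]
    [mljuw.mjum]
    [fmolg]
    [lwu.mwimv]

3

[go] — σ1 onset /g/, coda /∅/ ok → licit
[mljuw.mjum] — violates constraint (ii): syllable 1 onset /mlj/ has 3 consonants (> 2) → illicit
[fmolg] — σ1 onset /fm/ (2→3 rises), coda /lg/ (4→1 falls) ok → licit
[lwu.mwimv] — σ1 onset /lw/ (4→5 rises), coda /∅/ ok; σ2 onset /mw/ (3→5 rises), coda /mv/ (3→2 falls) ok → licit
Licit: [go], [fmolg], [lwu.mwimv] → 3.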